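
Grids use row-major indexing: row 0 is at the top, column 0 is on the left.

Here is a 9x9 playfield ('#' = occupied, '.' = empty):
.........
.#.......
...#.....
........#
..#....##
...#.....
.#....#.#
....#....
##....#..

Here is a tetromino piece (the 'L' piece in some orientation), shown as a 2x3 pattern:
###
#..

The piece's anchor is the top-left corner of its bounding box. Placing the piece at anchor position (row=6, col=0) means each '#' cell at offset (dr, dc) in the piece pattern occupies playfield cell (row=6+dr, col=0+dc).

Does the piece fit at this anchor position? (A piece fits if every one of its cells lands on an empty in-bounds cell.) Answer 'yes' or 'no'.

Answer: no

Derivation:
Check each piece cell at anchor (6, 0):
  offset (0,0) -> (6,0): empty -> OK
  offset (0,1) -> (6,1): occupied ('#') -> FAIL
  offset (0,2) -> (6,2): empty -> OK
  offset (1,0) -> (7,0): empty -> OK
All cells valid: no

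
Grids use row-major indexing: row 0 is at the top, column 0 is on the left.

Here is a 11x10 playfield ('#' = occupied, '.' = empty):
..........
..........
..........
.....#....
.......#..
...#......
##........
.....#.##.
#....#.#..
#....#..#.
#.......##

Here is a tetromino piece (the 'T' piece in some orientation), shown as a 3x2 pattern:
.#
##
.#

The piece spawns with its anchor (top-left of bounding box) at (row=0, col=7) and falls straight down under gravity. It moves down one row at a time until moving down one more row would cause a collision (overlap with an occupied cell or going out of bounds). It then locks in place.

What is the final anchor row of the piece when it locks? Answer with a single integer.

Answer: 2

Derivation:
Spawn at (row=0, col=7). Try each row:
  row 0: fits
  row 1: fits
  row 2: fits
  row 3: blocked -> lock at row 2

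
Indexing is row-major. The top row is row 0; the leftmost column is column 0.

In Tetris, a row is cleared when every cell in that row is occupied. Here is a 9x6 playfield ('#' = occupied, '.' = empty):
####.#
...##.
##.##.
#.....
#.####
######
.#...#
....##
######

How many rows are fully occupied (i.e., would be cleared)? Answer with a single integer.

Answer: 2

Derivation:
Check each row:
  row 0: 1 empty cell -> not full
  row 1: 4 empty cells -> not full
  row 2: 2 empty cells -> not full
  row 3: 5 empty cells -> not full
  row 4: 1 empty cell -> not full
  row 5: 0 empty cells -> FULL (clear)
  row 6: 4 empty cells -> not full
  row 7: 4 empty cells -> not full
  row 8: 0 empty cells -> FULL (clear)
Total rows cleared: 2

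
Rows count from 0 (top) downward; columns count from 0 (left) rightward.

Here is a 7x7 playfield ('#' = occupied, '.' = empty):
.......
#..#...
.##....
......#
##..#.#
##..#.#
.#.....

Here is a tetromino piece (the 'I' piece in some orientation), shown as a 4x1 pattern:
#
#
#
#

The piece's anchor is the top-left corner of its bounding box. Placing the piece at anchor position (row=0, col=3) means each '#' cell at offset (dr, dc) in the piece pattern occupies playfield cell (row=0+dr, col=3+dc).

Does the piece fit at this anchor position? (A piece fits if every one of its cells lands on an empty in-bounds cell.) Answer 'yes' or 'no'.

Check each piece cell at anchor (0, 3):
  offset (0,0) -> (0,3): empty -> OK
  offset (1,0) -> (1,3): occupied ('#') -> FAIL
  offset (2,0) -> (2,3): empty -> OK
  offset (3,0) -> (3,3): empty -> OK
All cells valid: no

Answer: no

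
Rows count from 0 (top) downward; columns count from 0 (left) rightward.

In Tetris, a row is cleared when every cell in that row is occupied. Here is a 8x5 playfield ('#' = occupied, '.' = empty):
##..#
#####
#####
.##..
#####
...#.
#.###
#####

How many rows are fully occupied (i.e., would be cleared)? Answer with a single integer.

Check each row:
  row 0: 2 empty cells -> not full
  row 1: 0 empty cells -> FULL (clear)
  row 2: 0 empty cells -> FULL (clear)
  row 3: 3 empty cells -> not full
  row 4: 0 empty cells -> FULL (clear)
  row 5: 4 empty cells -> not full
  row 6: 1 empty cell -> not full
  row 7: 0 empty cells -> FULL (clear)
Total rows cleared: 4

Answer: 4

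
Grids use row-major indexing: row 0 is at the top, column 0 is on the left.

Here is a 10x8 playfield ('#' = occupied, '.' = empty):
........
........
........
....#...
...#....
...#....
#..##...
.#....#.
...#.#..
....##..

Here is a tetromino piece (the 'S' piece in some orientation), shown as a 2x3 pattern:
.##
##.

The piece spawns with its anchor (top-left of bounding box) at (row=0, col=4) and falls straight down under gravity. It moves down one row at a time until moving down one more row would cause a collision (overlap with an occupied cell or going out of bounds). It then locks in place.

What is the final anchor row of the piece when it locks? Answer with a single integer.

Spawn at (row=0, col=4). Try each row:
  row 0: fits
  row 1: fits
  row 2: blocked -> lock at row 1

Answer: 1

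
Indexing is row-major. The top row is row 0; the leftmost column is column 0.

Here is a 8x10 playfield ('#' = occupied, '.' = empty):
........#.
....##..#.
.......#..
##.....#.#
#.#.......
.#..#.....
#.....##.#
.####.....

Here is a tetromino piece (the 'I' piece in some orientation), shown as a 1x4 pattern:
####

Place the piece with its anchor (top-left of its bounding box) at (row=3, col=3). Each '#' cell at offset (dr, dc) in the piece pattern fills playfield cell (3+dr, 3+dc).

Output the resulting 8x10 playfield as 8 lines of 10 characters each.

Answer: ........#.
....##..#.
.......#..
##.#####.#
#.#.......
.#..#.....
#.....##.#
.####.....

Derivation:
Fill (3+0,3+0) = (3,3)
Fill (3+0,3+1) = (3,4)
Fill (3+0,3+2) = (3,5)
Fill (3+0,3+3) = (3,6)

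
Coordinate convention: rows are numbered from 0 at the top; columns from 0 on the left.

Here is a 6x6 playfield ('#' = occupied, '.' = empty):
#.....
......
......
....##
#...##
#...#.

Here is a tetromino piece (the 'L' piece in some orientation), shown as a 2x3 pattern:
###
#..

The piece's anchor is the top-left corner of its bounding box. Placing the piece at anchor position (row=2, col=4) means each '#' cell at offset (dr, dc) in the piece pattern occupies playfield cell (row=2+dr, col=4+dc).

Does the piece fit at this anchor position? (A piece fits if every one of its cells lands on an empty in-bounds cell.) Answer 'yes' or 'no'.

Answer: no

Derivation:
Check each piece cell at anchor (2, 4):
  offset (0,0) -> (2,4): empty -> OK
  offset (0,1) -> (2,5): empty -> OK
  offset (0,2) -> (2,6): out of bounds -> FAIL
  offset (1,0) -> (3,4): occupied ('#') -> FAIL
All cells valid: no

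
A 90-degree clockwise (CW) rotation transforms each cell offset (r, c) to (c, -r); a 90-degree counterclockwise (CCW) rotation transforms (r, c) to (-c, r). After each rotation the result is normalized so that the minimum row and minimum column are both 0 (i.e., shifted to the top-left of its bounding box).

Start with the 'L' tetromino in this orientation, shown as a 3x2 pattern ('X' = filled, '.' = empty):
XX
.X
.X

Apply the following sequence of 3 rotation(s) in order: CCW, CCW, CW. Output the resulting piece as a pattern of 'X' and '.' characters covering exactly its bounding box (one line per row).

Start:
XX
.X
.X
After rotation 1 (CCW):
XXX
X..
After rotation 2 (CCW):
X.
X.
XX
After rotation 3 (CW):
XXX
X..

Answer: XXX
X..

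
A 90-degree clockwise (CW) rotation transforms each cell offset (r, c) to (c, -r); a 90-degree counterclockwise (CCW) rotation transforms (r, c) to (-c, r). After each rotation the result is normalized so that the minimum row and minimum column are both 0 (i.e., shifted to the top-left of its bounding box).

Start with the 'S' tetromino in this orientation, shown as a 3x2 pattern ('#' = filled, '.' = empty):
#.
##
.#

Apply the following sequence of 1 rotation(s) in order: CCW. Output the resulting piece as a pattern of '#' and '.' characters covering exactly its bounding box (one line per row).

Start:
#.
##
.#
After rotation 1 (CCW):
.##
##.

Answer: .##
##.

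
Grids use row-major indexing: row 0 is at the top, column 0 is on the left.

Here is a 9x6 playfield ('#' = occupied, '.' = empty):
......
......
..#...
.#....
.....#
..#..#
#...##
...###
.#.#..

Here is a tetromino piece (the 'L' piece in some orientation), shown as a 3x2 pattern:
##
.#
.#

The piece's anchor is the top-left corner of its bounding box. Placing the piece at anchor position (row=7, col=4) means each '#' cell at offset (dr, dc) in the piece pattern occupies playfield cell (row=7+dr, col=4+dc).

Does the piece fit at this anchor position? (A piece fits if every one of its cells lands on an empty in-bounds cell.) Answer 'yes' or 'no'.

Answer: no

Derivation:
Check each piece cell at anchor (7, 4):
  offset (0,0) -> (7,4): occupied ('#') -> FAIL
  offset (0,1) -> (7,5): occupied ('#') -> FAIL
  offset (1,1) -> (8,5): empty -> OK
  offset (2,1) -> (9,5): out of bounds -> FAIL
All cells valid: no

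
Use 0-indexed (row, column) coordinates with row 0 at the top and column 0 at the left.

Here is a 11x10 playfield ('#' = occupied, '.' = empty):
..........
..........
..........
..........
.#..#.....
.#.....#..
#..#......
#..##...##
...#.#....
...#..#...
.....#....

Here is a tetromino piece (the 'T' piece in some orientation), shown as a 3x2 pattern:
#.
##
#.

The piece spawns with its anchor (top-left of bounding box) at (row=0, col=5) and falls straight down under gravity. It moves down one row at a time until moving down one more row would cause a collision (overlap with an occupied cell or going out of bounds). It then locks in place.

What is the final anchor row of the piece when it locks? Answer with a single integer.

Spawn at (row=0, col=5). Try each row:
  row 0: fits
  row 1: fits
  row 2: fits
  row 3: fits
  row 4: fits
  row 5: fits
  row 6: blocked -> lock at row 5

Answer: 5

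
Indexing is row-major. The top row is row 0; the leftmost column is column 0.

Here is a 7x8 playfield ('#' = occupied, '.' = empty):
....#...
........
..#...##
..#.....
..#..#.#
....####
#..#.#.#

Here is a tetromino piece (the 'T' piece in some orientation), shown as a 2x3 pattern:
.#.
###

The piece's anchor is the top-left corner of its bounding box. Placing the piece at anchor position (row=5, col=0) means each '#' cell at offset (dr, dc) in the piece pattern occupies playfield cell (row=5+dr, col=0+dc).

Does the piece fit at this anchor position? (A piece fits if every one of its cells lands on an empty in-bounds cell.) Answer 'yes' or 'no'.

Answer: no

Derivation:
Check each piece cell at anchor (5, 0):
  offset (0,1) -> (5,1): empty -> OK
  offset (1,0) -> (6,0): occupied ('#') -> FAIL
  offset (1,1) -> (6,1): empty -> OK
  offset (1,2) -> (6,2): empty -> OK
All cells valid: no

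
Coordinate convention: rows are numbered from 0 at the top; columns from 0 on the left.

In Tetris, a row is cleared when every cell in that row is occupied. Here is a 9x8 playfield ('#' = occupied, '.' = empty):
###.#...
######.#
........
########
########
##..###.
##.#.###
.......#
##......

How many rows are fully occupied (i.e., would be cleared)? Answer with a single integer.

Answer: 2

Derivation:
Check each row:
  row 0: 4 empty cells -> not full
  row 1: 1 empty cell -> not full
  row 2: 8 empty cells -> not full
  row 3: 0 empty cells -> FULL (clear)
  row 4: 0 empty cells -> FULL (clear)
  row 5: 3 empty cells -> not full
  row 6: 2 empty cells -> not full
  row 7: 7 empty cells -> not full
  row 8: 6 empty cells -> not full
Total rows cleared: 2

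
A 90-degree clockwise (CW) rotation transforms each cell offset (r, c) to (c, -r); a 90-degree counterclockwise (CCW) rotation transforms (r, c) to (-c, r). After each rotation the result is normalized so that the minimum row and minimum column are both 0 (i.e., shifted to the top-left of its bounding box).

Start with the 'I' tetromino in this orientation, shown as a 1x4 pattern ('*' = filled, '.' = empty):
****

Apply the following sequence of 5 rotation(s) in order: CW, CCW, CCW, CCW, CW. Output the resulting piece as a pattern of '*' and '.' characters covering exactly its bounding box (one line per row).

Start:
****
After rotation 1 (CW):
*
*
*
*
After rotation 2 (CCW):
****
After rotation 3 (CCW):
*
*
*
*
After rotation 4 (CCW):
****
After rotation 5 (CW):
*
*
*
*

Answer: *
*
*
*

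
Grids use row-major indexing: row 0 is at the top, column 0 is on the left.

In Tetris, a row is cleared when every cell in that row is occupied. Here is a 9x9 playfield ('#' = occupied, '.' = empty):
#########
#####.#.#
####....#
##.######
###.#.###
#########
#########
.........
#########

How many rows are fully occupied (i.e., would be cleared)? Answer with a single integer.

Answer: 4

Derivation:
Check each row:
  row 0: 0 empty cells -> FULL (clear)
  row 1: 2 empty cells -> not full
  row 2: 4 empty cells -> not full
  row 3: 1 empty cell -> not full
  row 4: 2 empty cells -> not full
  row 5: 0 empty cells -> FULL (clear)
  row 6: 0 empty cells -> FULL (clear)
  row 7: 9 empty cells -> not full
  row 8: 0 empty cells -> FULL (clear)
Total rows cleared: 4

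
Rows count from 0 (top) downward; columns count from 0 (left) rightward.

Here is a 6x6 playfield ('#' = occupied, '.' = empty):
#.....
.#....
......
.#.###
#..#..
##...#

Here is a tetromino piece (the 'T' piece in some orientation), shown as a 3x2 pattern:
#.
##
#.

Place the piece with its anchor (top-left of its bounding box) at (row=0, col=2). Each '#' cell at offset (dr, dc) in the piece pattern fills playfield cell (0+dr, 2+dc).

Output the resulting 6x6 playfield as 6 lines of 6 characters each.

Answer: #.#...
.###..
..#...
.#.###
#..#..
##...#

Derivation:
Fill (0+0,2+0) = (0,2)
Fill (0+1,2+0) = (1,2)
Fill (0+1,2+1) = (1,3)
Fill (0+2,2+0) = (2,2)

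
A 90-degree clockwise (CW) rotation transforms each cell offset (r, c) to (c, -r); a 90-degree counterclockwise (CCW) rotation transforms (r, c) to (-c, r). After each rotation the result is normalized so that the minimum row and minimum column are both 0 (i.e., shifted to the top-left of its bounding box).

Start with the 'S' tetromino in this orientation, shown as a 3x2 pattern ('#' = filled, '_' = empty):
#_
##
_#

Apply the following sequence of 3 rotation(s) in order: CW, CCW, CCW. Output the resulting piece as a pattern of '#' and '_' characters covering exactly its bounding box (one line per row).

Answer: _##
##_

Derivation:
Start:
#_
##
_#
After rotation 1 (CW):
_##
##_
After rotation 2 (CCW):
#_
##
_#
After rotation 3 (CCW):
_##
##_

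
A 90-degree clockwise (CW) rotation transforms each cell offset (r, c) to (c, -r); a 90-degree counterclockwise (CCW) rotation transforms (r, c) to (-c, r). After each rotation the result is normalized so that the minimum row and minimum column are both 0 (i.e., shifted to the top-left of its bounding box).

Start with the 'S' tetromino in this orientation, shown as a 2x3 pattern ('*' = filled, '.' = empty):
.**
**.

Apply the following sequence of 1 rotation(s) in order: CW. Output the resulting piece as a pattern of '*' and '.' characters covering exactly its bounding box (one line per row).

Start:
.**
**.
After rotation 1 (CW):
*.
**
.*

Answer: *.
**
.*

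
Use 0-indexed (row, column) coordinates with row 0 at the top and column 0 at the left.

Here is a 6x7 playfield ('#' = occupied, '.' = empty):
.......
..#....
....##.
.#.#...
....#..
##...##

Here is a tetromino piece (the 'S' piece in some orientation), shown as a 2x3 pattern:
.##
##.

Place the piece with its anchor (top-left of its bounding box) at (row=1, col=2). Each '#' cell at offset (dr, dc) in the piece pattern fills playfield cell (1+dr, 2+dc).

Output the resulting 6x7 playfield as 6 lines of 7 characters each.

Fill (1+0,2+1) = (1,3)
Fill (1+0,2+2) = (1,4)
Fill (1+1,2+0) = (2,2)
Fill (1+1,2+1) = (2,3)

Answer: .......
..###..
..####.
.#.#...
....#..
##...##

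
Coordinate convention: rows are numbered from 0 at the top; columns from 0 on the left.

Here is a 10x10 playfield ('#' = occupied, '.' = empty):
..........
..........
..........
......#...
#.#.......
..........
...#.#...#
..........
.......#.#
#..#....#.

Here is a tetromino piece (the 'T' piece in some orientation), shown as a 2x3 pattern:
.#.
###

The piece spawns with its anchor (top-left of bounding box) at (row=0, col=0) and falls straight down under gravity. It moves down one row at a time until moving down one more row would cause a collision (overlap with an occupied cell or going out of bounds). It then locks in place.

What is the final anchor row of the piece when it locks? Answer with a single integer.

Answer: 2

Derivation:
Spawn at (row=0, col=0). Try each row:
  row 0: fits
  row 1: fits
  row 2: fits
  row 3: blocked -> lock at row 2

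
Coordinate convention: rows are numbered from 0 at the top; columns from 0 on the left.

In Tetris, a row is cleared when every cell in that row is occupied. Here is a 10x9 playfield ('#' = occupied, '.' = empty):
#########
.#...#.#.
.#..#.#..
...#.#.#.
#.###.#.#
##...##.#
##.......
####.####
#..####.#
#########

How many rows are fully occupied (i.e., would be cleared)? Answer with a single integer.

Answer: 2

Derivation:
Check each row:
  row 0: 0 empty cells -> FULL (clear)
  row 1: 6 empty cells -> not full
  row 2: 6 empty cells -> not full
  row 3: 6 empty cells -> not full
  row 4: 3 empty cells -> not full
  row 5: 4 empty cells -> not full
  row 6: 7 empty cells -> not full
  row 7: 1 empty cell -> not full
  row 8: 3 empty cells -> not full
  row 9: 0 empty cells -> FULL (clear)
Total rows cleared: 2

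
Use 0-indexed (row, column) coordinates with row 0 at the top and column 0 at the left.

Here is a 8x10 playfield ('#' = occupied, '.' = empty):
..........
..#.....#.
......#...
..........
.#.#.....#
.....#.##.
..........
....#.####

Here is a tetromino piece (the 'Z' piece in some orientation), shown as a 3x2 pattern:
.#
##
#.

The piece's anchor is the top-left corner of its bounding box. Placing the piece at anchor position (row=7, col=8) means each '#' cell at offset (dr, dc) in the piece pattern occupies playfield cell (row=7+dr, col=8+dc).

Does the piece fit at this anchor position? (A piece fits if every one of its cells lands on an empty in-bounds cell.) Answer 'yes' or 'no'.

Answer: no

Derivation:
Check each piece cell at anchor (7, 8):
  offset (0,1) -> (7,9): occupied ('#') -> FAIL
  offset (1,0) -> (8,8): out of bounds -> FAIL
  offset (1,1) -> (8,9): out of bounds -> FAIL
  offset (2,0) -> (9,8): out of bounds -> FAIL
All cells valid: no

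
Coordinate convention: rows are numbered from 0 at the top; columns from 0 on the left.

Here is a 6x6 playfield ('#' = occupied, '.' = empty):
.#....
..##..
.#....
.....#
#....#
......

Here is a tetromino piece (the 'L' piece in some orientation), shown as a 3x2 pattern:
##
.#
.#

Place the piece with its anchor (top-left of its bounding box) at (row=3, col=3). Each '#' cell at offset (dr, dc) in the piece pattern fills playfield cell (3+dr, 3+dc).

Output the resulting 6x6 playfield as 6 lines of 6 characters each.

Fill (3+0,3+0) = (3,3)
Fill (3+0,3+1) = (3,4)
Fill (3+1,3+1) = (4,4)
Fill (3+2,3+1) = (5,4)

Answer: .#....
..##..
.#....
...###
#...##
....#.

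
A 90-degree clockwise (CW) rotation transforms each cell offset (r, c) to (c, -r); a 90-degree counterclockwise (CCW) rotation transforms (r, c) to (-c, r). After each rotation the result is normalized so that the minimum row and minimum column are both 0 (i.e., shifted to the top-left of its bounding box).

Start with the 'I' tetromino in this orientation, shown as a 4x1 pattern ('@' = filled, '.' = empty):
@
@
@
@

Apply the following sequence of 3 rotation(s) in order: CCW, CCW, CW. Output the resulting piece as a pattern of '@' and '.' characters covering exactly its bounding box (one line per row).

Start:
@
@
@
@
After rotation 1 (CCW):
@@@@
After rotation 2 (CCW):
@
@
@
@
After rotation 3 (CW):
@@@@

Answer: @@@@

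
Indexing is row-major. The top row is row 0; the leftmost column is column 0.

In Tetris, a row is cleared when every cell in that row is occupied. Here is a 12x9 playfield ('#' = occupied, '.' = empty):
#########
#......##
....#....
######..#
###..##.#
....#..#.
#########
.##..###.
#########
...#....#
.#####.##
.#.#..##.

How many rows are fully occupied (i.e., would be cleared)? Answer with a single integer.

Answer: 3

Derivation:
Check each row:
  row 0: 0 empty cells -> FULL (clear)
  row 1: 6 empty cells -> not full
  row 2: 8 empty cells -> not full
  row 3: 2 empty cells -> not full
  row 4: 3 empty cells -> not full
  row 5: 7 empty cells -> not full
  row 6: 0 empty cells -> FULL (clear)
  row 7: 4 empty cells -> not full
  row 8: 0 empty cells -> FULL (clear)
  row 9: 7 empty cells -> not full
  row 10: 2 empty cells -> not full
  row 11: 5 empty cells -> not full
Total rows cleared: 3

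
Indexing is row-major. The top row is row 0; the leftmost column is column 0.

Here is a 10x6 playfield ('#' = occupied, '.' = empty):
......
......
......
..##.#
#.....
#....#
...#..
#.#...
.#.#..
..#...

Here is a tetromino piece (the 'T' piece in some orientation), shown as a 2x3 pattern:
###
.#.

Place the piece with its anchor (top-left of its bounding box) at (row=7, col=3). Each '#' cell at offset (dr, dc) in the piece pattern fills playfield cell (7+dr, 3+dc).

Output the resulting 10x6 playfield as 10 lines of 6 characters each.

Answer: ......
......
......
..##.#
#.....
#....#
...#..
#.####
.#.##.
..#...

Derivation:
Fill (7+0,3+0) = (7,3)
Fill (7+0,3+1) = (7,4)
Fill (7+0,3+2) = (7,5)
Fill (7+1,3+1) = (8,4)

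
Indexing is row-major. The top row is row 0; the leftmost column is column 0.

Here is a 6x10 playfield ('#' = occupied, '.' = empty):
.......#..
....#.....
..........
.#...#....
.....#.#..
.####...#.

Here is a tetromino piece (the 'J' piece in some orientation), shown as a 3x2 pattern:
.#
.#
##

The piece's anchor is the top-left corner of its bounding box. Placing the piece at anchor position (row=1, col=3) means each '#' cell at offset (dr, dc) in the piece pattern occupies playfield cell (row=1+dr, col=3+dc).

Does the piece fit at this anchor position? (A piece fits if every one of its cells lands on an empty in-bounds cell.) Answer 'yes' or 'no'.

Check each piece cell at anchor (1, 3):
  offset (0,1) -> (1,4): occupied ('#') -> FAIL
  offset (1,1) -> (2,4): empty -> OK
  offset (2,0) -> (3,3): empty -> OK
  offset (2,1) -> (3,4): empty -> OK
All cells valid: no

Answer: no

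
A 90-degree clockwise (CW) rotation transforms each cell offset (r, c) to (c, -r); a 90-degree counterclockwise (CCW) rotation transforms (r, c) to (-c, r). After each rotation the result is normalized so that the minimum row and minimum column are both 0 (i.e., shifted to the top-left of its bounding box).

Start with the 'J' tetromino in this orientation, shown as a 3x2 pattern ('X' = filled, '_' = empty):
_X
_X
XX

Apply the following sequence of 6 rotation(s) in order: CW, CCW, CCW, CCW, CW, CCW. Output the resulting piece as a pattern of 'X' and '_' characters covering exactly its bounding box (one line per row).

Start:
_X
_X
XX
After rotation 1 (CW):
X__
XXX
After rotation 2 (CCW):
_X
_X
XX
After rotation 3 (CCW):
XXX
__X
After rotation 4 (CCW):
XX
X_
X_
After rotation 5 (CW):
XXX
__X
After rotation 6 (CCW):
XX
X_
X_

Answer: XX
X_
X_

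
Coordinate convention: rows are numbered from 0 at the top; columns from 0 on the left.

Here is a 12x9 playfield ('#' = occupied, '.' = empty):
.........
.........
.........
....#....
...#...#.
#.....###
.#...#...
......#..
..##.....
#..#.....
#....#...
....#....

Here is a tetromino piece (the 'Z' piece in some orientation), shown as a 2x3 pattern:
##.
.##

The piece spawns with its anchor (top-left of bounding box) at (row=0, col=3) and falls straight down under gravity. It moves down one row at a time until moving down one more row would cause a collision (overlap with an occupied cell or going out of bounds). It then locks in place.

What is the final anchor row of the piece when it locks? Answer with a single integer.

Spawn at (row=0, col=3). Try each row:
  row 0: fits
  row 1: fits
  row 2: blocked -> lock at row 1

Answer: 1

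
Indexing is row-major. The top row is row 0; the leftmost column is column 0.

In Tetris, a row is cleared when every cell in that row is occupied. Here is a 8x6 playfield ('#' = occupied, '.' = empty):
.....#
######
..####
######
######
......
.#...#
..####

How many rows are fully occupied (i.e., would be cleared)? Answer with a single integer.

Check each row:
  row 0: 5 empty cells -> not full
  row 1: 0 empty cells -> FULL (clear)
  row 2: 2 empty cells -> not full
  row 3: 0 empty cells -> FULL (clear)
  row 4: 0 empty cells -> FULL (clear)
  row 5: 6 empty cells -> not full
  row 6: 4 empty cells -> not full
  row 7: 2 empty cells -> not full
Total rows cleared: 3

Answer: 3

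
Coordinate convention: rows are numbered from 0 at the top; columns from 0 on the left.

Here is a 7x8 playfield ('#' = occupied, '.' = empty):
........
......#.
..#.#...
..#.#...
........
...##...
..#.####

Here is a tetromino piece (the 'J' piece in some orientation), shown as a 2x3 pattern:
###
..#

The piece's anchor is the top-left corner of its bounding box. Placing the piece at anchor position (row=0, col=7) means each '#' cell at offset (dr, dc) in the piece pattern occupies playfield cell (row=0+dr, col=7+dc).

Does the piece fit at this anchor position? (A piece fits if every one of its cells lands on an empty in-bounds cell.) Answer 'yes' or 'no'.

Check each piece cell at anchor (0, 7):
  offset (0,0) -> (0,7): empty -> OK
  offset (0,1) -> (0,8): out of bounds -> FAIL
  offset (0,2) -> (0,9): out of bounds -> FAIL
  offset (1,2) -> (1,9): out of bounds -> FAIL
All cells valid: no

Answer: no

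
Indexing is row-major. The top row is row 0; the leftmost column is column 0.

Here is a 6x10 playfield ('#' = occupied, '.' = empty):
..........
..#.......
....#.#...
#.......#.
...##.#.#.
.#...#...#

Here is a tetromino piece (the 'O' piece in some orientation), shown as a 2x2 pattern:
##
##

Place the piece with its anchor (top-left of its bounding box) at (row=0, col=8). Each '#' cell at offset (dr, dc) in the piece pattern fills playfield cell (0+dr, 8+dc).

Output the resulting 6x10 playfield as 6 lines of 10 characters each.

Answer: ........##
..#.....##
....#.#...
#.......#.
...##.#.#.
.#...#...#

Derivation:
Fill (0+0,8+0) = (0,8)
Fill (0+0,8+1) = (0,9)
Fill (0+1,8+0) = (1,8)
Fill (0+1,8+1) = (1,9)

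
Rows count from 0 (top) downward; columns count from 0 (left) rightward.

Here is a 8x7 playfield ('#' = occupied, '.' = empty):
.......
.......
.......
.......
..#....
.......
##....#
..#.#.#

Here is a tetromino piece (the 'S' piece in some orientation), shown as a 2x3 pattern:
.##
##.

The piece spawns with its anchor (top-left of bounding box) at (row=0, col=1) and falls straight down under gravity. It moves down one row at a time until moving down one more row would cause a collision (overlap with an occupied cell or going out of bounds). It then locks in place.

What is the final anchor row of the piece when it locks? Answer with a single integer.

Spawn at (row=0, col=1). Try each row:
  row 0: fits
  row 1: fits
  row 2: fits
  row 3: blocked -> lock at row 2

Answer: 2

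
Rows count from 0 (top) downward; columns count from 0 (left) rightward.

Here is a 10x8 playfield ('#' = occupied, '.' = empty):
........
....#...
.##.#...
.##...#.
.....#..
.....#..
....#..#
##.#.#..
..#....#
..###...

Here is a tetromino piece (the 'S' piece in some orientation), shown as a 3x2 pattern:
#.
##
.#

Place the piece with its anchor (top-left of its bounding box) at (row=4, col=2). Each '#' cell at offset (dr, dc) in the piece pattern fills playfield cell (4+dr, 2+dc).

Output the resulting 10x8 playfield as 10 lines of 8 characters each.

Fill (4+0,2+0) = (4,2)
Fill (4+1,2+0) = (5,2)
Fill (4+1,2+1) = (5,3)
Fill (4+2,2+1) = (6,3)

Answer: ........
....#...
.##.#...
.##...#.
..#..#..
..##.#..
...##..#
##.#.#..
..#....#
..###...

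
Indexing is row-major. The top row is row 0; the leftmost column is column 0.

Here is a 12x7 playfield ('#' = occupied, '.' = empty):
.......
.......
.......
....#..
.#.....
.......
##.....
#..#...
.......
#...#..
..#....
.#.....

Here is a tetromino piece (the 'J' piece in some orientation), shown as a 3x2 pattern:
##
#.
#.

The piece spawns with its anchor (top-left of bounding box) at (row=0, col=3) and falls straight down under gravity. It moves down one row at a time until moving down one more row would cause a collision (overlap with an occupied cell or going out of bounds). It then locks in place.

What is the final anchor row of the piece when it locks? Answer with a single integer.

Answer: 2

Derivation:
Spawn at (row=0, col=3). Try each row:
  row 0: fits
  row 1: fits
  row 2: fits
  row 3: blocked -> lock at row 2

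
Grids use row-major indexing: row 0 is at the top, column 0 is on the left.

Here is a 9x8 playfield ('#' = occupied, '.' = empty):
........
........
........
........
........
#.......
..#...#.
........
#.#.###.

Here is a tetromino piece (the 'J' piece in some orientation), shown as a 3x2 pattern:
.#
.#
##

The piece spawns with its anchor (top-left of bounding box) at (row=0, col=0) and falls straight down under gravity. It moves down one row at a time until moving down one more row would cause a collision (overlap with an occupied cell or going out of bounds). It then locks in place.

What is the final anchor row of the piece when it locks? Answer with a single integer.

Answer: 2

Derivation:
Spawn at (row=0, col=0). Try each row:
  row 0: fits
  row 1: fits
  row 2: fits
  row 3: blocked -> lock at row 2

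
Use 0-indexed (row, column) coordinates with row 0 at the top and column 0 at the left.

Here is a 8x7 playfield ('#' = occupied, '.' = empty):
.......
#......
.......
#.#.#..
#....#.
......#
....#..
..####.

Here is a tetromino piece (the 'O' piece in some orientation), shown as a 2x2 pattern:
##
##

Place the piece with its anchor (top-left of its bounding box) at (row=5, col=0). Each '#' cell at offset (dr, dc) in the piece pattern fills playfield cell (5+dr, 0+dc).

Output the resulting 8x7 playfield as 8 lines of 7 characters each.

Answer: .......
#......
.......
#.#.#..
#....#.
##....#
##..#..
..####.

Derivation:
Fill (5+0,0+0) = (5,0)
Fill (5+0,0+1) = (5,1)
Fill (5+1,0+0) = (6,0)
Fill (5+1,0+1) = (6,1)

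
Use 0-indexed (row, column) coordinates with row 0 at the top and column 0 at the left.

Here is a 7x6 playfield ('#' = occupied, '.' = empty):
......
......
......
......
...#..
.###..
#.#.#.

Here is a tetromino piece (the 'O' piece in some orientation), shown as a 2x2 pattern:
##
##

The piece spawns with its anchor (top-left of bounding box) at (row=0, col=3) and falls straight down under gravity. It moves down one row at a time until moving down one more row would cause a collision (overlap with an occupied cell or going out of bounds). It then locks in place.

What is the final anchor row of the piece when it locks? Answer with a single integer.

Answer: 2

Derivation:
Spawn at (row=0, col=3). Try each row:
  row 0: fits
  row 1: fits
  row 2: fits
  row 3: blocked -> lock at row 2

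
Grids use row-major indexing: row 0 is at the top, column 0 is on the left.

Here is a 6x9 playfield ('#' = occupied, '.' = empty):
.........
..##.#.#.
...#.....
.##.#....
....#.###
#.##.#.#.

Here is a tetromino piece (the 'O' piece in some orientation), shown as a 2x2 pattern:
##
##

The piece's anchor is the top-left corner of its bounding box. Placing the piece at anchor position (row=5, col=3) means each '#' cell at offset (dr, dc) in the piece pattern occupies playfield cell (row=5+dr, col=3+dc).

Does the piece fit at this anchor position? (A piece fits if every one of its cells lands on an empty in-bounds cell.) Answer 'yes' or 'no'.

Answer: no

Derivation:
Check each piece cell at anchor (5, 3):
  offset (0,0) -> (5,3): occupied ('#') -> FAIL
  offset (0,1) -> (5,4): empty -> OK
  offset (1,0) -> (6,3): out of bounds -> FAIL
  offset (1,1) -> (6,4): out of bounds -> FAIL
All cells valid: no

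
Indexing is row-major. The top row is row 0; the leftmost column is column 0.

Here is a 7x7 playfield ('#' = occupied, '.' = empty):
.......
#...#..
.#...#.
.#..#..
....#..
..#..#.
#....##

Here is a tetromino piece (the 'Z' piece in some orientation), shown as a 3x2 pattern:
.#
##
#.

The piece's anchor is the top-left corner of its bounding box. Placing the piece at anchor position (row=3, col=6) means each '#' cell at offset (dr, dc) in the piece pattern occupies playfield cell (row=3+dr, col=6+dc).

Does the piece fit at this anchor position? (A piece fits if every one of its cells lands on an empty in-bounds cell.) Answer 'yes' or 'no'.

Check each piece cell at anchor (3, 6):
  offset (0,1) -> (3,7): out of bounds -> FAIL
  offset (1,0) -> (4,6): empty -> OK
  offset (1,1) -> (4,7): out of bounds -> FAIL
  offset (2,0) -> (5,6): empty -> OK
All cells valid: no

Answer: no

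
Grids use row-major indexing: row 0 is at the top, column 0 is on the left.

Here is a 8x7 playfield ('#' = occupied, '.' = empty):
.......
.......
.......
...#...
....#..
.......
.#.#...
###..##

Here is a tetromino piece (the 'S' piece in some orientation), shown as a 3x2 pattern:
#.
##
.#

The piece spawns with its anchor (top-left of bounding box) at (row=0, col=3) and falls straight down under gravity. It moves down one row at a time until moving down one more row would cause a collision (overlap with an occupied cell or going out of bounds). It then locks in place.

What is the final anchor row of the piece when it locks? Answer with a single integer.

Spawn at (row=0, col=3). Try each row:
  row 0: fits
  row 1: fits
  row 2: blocked -> lock at row 1

Answer: 1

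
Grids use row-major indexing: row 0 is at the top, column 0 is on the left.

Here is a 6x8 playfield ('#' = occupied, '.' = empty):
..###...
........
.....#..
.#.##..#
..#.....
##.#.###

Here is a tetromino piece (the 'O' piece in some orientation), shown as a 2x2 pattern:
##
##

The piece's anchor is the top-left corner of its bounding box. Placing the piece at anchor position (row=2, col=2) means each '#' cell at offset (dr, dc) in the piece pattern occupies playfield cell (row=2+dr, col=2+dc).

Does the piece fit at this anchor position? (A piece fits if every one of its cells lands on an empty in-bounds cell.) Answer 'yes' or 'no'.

Check each piece cell at anchor (2, 2):
  offset (0,0) -> (2,2): empty -> OK
  offset (0,1) -> (2,3): empty -> OK
  offset (1,0) -> (3,2): empty -> OK
  offset (1,1) -> (3,3): occupied ('#') -> FAIL
All cells valid: no

Answer: no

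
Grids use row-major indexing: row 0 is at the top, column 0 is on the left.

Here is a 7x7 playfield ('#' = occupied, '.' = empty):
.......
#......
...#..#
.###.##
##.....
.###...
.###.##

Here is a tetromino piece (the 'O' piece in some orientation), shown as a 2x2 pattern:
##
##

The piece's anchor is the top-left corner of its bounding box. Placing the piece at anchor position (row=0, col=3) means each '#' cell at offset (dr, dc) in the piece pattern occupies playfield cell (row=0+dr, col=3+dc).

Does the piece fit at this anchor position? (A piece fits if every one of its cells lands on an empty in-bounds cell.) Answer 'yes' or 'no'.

Answer: yes

Derivation:
Check each piece cell at anchor (0, 3):
  offset (0,0) -> (0,3): empty -> OK
  offset (0,1) -> (0,4): empty -> OK
  offset (1,0) -> (1,3): empty -> OK
  offset (1,1) -> (1,4): empty -> OK
All cells valid: yes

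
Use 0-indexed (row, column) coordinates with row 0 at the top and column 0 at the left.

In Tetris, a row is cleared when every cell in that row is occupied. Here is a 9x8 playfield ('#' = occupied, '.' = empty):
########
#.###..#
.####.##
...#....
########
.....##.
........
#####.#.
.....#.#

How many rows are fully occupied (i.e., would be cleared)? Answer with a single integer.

Check each row:
  row 0: 0 empty cells -> FULL (clear)
  row 1: 3 empty cells -> not full
  row 2: 2 empty cells -> not full
  row 3: 7 empty cells -> not full
  row 4: 0 empty cells -> FULL (clear)
  row 5: 6 empty cells -> not full
  row 6: 8 empty cells -> not full
  row 7: 2 empty cells -> not full
  row 8: 6 empty cells -> not full
Total rows cleared: 2

Answer: 2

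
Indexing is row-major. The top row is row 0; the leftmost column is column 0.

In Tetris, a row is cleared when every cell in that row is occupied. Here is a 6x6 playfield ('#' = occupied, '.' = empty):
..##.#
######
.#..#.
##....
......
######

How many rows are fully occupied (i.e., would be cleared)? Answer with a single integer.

Answer: 2

Derivation:
Check each row:
  row 0: 3 empty cells -> not full
  row 1: 0 empty cells -> FULL (clear)
  row 2: 4 empty cells -> not full
  row 3: 4 empty cells -> not full
  row 4: 6 empty cells -> not full
  row 5: 0 empty cells -> FULL (clear)
Total rows cleared: 2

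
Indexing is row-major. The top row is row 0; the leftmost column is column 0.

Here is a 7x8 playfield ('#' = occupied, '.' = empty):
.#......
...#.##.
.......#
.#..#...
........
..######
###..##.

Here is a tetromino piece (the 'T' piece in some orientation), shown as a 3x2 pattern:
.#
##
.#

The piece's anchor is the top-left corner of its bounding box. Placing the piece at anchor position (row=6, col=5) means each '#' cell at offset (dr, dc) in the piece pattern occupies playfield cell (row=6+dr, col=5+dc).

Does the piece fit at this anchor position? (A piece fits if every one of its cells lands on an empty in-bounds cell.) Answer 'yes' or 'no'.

Check each piece cell at anchor (6, 5):
  offset (0,1) -> (6,6): occupied ('#') -> FAIL
  offset (1,0) -> (7,5): out of bounds -> FAIL
  offset (1,1) -> (7,6): out of bounds -> FAIL
  offset (2,1) -> (8,6): out of bounds -> FAIL
All cells valid: no

Answer: no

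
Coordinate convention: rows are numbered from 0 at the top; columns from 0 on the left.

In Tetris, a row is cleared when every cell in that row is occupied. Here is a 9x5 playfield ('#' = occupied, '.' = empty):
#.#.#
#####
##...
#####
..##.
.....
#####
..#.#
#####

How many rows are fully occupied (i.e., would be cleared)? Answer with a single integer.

Answer: 4

Derivation:
Check each row:
  row 0: 2 empty cells -> not full
  row 1: 0 empty cells -> FULL (clear)
  row 2: 3 empty cells -> not full
  row 3: 0 empty cells -> FULL (clear)
  row 4: 3 empty cells -> not full
  row 5: 5 empty cells -> not full
  row 6: 0 empty cells -> FULL (clear)
  row 7: 3 empty cells -> not full
  row 8: 0 empty cells -> FULL (clear)
Total rows cleared: 4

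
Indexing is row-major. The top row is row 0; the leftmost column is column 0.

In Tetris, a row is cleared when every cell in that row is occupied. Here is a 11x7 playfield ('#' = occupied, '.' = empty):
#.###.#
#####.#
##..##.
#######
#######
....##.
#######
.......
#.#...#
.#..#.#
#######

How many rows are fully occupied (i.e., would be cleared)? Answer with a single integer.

Answer: 4

Derivation:
Check each row:
  row 0: 2 empty cells -> not full
  row 1: 1 empty cell -> not full
  row 2: 3 empty cells -> not full
  row 3: 0 empty cells -> FULL (clear)
  row 4: 0 empty cells -> FULL (clear)
  row 5: 5 empty cells -> not full
  row 6: 0 empty cells -> FULL (clear)
  row 7: 7 empty cells -> not full
  row 8: 4 empty cells -> not full
  row 9: 4 empty cells -> not full
  row 10: 0 empty cells -> FULL (clear)
Total rows cleared: 4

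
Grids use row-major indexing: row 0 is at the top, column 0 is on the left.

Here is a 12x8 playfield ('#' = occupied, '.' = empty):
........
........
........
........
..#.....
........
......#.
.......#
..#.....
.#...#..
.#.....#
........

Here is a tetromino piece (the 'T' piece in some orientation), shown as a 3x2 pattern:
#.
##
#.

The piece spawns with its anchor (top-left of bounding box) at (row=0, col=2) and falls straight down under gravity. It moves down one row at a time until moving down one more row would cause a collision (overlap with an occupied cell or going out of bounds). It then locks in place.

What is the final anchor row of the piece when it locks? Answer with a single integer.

Answer: 1

Derivation:
Spawn at (row=0, col=2). Try each row:
  row 0: fits
  row 1: fits
  row 2: blocked -> lock at row 1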